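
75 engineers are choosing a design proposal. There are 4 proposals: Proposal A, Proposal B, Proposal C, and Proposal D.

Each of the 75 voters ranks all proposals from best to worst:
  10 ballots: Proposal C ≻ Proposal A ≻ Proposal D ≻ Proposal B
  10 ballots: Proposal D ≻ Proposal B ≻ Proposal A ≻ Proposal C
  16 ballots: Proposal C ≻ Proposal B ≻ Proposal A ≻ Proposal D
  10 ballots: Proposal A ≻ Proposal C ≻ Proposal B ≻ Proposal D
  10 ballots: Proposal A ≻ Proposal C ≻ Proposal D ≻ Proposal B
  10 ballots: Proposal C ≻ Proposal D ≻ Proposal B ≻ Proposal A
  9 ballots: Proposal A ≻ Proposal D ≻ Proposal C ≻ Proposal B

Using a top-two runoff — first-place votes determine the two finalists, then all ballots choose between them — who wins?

Round 1 first-place votes: Proposal A 29, Proposal B 0, Proposal C 36, Proposal D 10. Proposal C and Proposal A advance.
Runoff: Proposal C is ranked above Proposal A on 36 ballots, Proposal A above Proposal C on 39.

Proposal A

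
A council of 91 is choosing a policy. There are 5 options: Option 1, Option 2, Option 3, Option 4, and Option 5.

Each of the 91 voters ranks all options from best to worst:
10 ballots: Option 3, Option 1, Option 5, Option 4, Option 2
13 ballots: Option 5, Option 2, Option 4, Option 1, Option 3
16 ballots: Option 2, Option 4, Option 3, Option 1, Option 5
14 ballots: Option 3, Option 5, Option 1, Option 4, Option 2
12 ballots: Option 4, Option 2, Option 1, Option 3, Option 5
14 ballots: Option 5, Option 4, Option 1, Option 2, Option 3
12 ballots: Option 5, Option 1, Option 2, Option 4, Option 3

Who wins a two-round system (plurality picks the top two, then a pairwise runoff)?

Round 1 first-place votes: Option 1 0, Option 2 16, Option 3 24, Option 4 12, Option 5 39. Option 5 and Option 3 advance.
Runoff: Option 5 is ranked above Option 3 on 39 ballots, Option 3 above Option 5 on 52.

Option 3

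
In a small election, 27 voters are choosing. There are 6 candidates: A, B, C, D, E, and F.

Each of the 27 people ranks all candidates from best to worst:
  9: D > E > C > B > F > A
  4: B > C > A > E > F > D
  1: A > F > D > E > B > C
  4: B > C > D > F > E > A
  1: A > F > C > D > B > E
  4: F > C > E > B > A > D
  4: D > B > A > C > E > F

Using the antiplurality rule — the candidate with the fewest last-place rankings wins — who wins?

Last-place votes: A 13, B 0, C 1, D 8, E 1, F 4.

B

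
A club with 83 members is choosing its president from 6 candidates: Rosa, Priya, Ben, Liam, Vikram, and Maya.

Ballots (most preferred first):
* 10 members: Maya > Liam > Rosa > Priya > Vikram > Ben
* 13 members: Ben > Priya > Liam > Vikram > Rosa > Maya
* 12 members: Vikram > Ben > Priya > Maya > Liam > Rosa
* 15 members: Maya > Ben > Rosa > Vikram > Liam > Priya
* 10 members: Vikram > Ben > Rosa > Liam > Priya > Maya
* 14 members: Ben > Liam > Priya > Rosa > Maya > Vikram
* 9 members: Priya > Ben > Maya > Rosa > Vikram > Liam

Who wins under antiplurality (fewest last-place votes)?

Last-place votes: Rosa 12, Priya 15, Ben 10, Liam 9, Vikram 14, Maya 23.

Liam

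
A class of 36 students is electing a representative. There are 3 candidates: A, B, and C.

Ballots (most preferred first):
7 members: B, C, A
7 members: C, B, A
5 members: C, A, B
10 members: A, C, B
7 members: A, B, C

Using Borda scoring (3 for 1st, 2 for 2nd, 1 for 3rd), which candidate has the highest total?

A: 7×1 + 7×1 + 5×2 + 10×3 + 7×3 = 75
B: 7×3 + 7×2 + 5×1 + 10×1 + 7×2 = 64
C: 7×2 + 7×3 + 5×3 + 10×2 + 7×1 = 77

C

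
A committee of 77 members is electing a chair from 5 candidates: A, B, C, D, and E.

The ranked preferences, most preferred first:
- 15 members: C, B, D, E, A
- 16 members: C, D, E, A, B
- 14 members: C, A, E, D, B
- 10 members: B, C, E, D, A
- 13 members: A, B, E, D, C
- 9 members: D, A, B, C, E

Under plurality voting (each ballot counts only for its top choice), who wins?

C

First-place votes: A 13, B 10, C 45, D 9, E 0.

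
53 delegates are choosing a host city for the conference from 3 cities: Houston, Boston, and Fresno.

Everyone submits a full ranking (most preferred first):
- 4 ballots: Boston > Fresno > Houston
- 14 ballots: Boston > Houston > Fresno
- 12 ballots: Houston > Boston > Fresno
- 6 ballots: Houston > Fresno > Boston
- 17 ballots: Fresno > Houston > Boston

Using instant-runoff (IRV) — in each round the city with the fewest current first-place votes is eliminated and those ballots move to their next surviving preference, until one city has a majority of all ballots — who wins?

Round 1: Houston 18, Boston 18, Fresno 17. Fresno eliminated.
Round 2: Houston 35, Boston 18. Houston has a majority (≥27).

Houston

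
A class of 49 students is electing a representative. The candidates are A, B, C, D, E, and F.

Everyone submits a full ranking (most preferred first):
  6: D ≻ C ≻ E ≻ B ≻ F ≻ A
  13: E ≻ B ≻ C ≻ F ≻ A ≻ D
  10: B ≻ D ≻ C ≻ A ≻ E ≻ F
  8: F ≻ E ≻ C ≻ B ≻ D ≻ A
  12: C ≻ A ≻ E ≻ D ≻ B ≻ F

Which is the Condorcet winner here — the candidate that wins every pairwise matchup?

C

C vs A: 49–0
C vs B: 26–23
C vs D: 33–16
C vs E: 28–21
C vs F: 41–8
C beats every other candidate.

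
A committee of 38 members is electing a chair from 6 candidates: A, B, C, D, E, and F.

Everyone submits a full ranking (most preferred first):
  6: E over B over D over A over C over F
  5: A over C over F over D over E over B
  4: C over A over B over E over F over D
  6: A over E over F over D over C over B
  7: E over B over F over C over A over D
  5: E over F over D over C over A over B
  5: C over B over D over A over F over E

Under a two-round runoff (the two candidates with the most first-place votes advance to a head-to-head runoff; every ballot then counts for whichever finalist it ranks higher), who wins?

Round 1 first-place votes: A 11, B 0, C 9, D 0, E 18, F 0. E and A advance.
Runoff: E is ranked above A on 18 ballots, A above E on 20.

A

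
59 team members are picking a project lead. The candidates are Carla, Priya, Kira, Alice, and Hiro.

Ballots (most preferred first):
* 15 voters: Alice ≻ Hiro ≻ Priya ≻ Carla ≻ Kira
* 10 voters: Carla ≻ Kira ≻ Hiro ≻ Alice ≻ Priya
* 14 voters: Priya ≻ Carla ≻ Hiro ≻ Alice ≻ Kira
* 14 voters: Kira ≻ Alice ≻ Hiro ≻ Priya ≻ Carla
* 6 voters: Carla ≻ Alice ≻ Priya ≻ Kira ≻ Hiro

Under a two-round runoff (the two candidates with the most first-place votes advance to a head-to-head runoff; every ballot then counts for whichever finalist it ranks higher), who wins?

Carla

Round 1 first-place votes: Carla 16, Priya 14, Kira 14, Alice 15, Hiro 0. Carla and Alice advance.
Runoff: Carla is ranked above Alice on 30 ballots, Alice above Carla on 29.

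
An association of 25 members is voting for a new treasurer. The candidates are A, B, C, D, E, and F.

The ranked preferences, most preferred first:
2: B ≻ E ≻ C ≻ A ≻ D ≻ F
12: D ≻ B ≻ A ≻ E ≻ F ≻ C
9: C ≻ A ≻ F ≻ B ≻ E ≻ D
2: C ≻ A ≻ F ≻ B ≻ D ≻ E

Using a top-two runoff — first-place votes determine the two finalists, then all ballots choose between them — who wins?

C

Round 1 first-place votes: A 0, B 2, C 11, D 12, E 0, F 0. D and C advance.
Runoff: D is ranked above C on 12 ballots, C above D on 13.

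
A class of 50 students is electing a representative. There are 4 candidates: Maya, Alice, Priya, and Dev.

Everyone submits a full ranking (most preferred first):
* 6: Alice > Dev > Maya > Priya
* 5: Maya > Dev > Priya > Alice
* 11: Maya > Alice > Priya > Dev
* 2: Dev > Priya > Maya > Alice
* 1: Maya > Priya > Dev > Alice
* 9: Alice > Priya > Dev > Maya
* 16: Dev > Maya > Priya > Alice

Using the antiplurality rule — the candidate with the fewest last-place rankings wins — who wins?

Priya

Last-place votes: Maya 9, Alice 24, Priya 6, Dev 11.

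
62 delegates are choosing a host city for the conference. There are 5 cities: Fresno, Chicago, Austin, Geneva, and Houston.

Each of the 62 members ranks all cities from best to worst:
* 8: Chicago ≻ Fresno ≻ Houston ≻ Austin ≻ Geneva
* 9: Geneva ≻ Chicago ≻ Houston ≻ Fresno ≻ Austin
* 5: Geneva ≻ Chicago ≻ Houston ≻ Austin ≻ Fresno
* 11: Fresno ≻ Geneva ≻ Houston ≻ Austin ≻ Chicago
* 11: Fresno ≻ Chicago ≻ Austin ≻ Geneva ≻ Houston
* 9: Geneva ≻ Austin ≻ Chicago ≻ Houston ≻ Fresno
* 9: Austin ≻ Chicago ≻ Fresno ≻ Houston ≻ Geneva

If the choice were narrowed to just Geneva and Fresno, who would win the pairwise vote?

Geneva is ranked above Fresno on 23 ballots; Fresno above Geneva on 39.

Fresno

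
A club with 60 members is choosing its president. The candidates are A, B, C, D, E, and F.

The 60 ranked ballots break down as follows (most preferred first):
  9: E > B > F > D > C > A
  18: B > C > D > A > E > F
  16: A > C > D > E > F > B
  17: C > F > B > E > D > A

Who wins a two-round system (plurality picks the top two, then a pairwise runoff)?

C

Round 1 first-place votes: A 16, B 18, C 17, D 0, E 9, F 0. B and C advance.
Runoff: B is ranked above C on 27 ballots, C above B on 33.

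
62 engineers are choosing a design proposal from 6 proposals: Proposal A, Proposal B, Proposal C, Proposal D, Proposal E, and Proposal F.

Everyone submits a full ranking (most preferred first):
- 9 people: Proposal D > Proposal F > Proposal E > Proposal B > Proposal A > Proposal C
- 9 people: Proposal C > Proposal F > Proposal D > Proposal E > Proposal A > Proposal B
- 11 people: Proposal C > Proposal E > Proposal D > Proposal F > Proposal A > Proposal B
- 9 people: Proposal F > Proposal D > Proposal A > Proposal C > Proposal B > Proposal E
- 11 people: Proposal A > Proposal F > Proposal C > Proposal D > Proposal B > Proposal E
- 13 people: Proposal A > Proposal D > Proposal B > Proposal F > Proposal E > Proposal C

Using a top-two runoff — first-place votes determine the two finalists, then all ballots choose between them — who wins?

Round 1 first-place votes: Proposal A 24, Proposal B 0, Proposal C 20, Proposal D 9, Proposal E 0, Proposal F 9. Proposal A and Proposal C advance.
Runoff: Proposal A is ranked above Proposal C on 42 ballots, Proposal C above Proposal A on 20.

Proposal A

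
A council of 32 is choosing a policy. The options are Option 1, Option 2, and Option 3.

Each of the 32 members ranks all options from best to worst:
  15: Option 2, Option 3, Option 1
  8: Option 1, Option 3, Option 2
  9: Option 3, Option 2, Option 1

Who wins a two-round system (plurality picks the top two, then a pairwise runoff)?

Round 1 first-place votes: Option 1 8, Option 2 15, Option 3 9. Option 2 and Option 3 advance.
Runoff: Option 2 is ranked above Option 3 on 15 ballots, Option 3 above Option 2 on 17.

Option 3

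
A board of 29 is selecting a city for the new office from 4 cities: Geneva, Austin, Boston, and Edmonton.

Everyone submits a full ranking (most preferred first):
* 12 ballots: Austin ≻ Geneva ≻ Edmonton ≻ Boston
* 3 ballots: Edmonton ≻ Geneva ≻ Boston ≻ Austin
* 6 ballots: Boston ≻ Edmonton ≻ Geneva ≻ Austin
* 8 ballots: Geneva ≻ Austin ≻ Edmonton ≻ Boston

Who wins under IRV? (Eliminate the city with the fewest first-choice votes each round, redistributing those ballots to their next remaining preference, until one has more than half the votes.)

Geneva

Round 1: Geneva 8, Austin 12, Boston 6, Edmonton 3. Edmonton eliminated.
Round 2: Geneva 11, Austin 12, Boston 6. Boston eliminated.
Round 3: Geneva 17, Austin 12. Geneva has a majority (≥15).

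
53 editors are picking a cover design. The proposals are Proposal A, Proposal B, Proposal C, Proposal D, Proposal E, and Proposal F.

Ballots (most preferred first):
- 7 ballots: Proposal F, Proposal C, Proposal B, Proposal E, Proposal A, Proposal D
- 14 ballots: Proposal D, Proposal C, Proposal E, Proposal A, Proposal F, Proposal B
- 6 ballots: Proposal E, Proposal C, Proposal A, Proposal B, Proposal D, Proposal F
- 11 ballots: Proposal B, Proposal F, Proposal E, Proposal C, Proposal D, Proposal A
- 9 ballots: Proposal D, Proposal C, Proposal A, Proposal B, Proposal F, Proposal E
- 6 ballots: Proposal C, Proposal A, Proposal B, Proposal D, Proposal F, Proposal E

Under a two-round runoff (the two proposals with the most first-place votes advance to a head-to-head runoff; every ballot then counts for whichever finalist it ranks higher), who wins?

Proposal B

Round 1 first-place votes: Proposal A 0, Proposal B 11, Proposal C 6, Proposal D 23, Proposal E 6, Proposal F 7. Proposal D and Proposal B advance.
Runoff: Proposal D is ranked above Proposal B on 23 ballots, Proposal B above Proposal D on 30.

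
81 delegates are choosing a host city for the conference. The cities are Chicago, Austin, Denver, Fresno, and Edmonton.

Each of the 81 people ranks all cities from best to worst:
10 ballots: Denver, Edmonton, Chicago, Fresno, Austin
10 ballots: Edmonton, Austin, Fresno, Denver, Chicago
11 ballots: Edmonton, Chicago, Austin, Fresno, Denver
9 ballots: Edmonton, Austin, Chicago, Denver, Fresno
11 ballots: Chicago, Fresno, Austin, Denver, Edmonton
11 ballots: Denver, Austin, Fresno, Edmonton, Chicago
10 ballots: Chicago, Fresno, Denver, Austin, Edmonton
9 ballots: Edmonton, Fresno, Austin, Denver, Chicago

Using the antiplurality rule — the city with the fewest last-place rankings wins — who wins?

Last-place votes: Chicago 30, Austin 10, Denver 11, Fresno 9, Edmonton 21.

Fresno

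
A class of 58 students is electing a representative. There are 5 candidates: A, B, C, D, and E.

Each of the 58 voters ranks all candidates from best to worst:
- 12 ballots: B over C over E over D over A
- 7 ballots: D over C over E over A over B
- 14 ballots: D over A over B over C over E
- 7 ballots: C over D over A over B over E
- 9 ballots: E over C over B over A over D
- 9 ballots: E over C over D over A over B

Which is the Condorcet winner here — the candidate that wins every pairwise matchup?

C

C vs A: 44–14
C vs B: 32–26
C vs D: 37–21
C vs E: 40–18
C beats every other candidate.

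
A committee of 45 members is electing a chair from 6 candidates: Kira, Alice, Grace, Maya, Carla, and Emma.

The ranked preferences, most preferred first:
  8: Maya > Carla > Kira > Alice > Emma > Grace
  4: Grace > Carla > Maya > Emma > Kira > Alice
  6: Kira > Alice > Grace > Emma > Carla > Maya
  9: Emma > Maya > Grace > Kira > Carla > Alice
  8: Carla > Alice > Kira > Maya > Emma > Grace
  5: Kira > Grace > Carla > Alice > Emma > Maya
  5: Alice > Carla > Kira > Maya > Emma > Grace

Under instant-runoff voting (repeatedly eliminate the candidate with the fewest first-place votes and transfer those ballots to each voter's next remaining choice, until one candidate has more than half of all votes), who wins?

Carla

Round 1: Kira 11, Alice 5, Grace 4, Maya 8, Carla 8, Emma 9. Grace eliminated.
Round 2: Kira 11, Alice 5, Maya 8, Carla 12, Emma 9. Alice eliminated.
Round 3: Kira 11, Maya 8, Carla 17, Emma 9. Maya eliminated.
Round 4: Kira 11, Carla 25, Emma 9. Carla has a majority (≥23).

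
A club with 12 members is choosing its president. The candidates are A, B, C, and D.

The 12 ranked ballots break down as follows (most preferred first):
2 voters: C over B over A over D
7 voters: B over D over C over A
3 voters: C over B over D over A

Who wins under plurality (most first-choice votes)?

B

First-place votes: A 0, B 7, C 5, D 0.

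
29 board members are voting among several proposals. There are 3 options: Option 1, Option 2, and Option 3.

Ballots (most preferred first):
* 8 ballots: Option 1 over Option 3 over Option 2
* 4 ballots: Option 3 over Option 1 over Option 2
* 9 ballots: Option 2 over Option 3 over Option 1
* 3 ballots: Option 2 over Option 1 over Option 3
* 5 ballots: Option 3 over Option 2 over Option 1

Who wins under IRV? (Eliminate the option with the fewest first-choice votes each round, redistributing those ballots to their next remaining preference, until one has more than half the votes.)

Round 1: Option 1 8, Option 2 12, Option 3 9. Option 1 eliminated.
Round 2: Option 2 12, Option 3 17. Option 3 has a majority (≥15).

Option 3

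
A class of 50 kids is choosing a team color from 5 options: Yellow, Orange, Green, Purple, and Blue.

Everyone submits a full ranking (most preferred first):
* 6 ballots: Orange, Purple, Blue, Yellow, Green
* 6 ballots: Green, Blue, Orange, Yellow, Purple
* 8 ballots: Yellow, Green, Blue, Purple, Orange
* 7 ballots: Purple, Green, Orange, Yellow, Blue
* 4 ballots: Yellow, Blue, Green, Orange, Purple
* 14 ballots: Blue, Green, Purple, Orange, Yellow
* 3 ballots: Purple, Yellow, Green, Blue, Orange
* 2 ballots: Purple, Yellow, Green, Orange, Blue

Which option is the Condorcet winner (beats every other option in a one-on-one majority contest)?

Green

Green vs Yellow: 27–23
Green vs Orange: 44–6
Green vs Purple: 32–18
Green vs Blue: 26–24
Green beats every other option.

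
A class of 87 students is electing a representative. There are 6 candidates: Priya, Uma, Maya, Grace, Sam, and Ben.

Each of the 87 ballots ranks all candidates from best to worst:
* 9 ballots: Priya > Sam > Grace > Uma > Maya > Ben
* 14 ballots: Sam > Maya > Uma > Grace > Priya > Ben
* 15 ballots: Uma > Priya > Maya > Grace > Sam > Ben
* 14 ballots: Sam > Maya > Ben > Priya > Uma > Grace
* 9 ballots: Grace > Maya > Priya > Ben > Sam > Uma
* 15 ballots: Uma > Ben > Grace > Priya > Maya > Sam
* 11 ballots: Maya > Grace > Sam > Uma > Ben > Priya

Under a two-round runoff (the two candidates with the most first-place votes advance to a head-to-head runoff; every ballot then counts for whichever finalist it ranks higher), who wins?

Round 1 first-place votes: Priya 9, Uma 30, Maya 11, Grace 9, Sam 28, Ben 0. Uma and Sam advance.
Runoff: Uma is ranked above Sam on 30 ballots, Sam above Uma on 57.

Sam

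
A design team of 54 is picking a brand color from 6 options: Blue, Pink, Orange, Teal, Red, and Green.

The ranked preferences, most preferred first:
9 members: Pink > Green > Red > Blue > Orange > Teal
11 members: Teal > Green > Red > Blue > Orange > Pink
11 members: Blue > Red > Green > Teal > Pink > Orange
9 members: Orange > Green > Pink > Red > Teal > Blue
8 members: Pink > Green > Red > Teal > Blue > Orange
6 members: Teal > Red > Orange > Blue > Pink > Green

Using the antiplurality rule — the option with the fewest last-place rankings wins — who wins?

Red

Last-place votes: Blue 9, Pink 11, Orange 19, Teal 9, Red 0, Green 6.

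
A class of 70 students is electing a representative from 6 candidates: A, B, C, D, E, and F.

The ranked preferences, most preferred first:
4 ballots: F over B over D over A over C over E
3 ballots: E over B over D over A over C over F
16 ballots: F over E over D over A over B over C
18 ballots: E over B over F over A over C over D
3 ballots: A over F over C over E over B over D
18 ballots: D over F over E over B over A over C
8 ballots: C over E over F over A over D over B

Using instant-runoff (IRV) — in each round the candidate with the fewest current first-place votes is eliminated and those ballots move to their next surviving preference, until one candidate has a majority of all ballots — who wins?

Round 1: A 3, B 0, C 8, D 18, E 21, F 20. B eliminated.
Round 2: A 3, C 8, D 18, E 21, F 20. A eliminated.
Round 3: C 8, D 18, E 21, F 23. C eliminated.
Round 4: D 18, E 29, F 23. D eliminated.
Round 5: E 29, F 41. F has a majority (≥36).

F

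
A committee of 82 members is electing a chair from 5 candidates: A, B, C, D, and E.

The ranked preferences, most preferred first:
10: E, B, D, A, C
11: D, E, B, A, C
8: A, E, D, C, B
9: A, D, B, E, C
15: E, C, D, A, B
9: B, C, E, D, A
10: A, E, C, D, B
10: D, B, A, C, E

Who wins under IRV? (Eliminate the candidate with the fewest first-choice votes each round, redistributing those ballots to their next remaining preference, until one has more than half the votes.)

E

Round 1: A 27, B 9, C 0, D 21, E 25. C eliminated.
Round 2: A 27, B 9, D 21, E 25. B eliminated.
Round 3: A 27, D 21, E 34. D eliminated.
Round 4: A 37, E 45. E has a majority (≥42).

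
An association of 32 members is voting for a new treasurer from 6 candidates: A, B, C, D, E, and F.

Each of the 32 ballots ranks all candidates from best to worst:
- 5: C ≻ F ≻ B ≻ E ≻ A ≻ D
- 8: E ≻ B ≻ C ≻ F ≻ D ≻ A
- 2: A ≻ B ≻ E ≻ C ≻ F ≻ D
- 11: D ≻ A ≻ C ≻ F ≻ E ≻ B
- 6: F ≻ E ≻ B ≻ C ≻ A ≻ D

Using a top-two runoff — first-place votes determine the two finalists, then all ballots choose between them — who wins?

Round 1 first-place votes: A 2, B 0, C 5, D 11, E 8, F 6. D and E advance.
Runoff: D is ranked above E on 11 ballots, E above D on 21.

E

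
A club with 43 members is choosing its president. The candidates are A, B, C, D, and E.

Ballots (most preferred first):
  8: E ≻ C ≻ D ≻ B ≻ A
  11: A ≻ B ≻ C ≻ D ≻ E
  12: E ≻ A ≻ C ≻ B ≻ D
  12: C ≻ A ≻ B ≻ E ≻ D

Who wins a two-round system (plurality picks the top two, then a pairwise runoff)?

Round 1 first-place votes: A 11, B 0, C 12, D 0, E 20. E and C advance.
Runoff: E is ranked above C on 20 ballots, C above E on 23.

C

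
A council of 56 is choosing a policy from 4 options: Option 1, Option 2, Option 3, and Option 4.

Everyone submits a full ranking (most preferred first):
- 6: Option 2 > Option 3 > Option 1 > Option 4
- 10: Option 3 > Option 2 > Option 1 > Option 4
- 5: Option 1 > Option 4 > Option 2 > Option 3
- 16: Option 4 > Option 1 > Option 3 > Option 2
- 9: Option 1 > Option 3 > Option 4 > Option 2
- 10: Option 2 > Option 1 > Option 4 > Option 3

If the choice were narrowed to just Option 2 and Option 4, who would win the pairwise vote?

Option 4

Option 2 is ranked above Option 4 on 26 ballots; Option 4 above Option 2 on 30.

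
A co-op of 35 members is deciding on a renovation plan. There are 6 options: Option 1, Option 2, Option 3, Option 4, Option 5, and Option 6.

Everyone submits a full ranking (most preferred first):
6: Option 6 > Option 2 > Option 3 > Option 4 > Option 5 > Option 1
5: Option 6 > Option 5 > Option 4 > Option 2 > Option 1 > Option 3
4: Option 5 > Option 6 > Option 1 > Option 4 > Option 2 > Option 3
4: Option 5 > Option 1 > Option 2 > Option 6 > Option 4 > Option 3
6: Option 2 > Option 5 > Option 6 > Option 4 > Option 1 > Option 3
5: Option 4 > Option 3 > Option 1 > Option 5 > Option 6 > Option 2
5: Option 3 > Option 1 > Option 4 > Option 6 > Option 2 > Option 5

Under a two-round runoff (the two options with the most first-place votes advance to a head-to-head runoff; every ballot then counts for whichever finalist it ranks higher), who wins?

Round 1 first-place votes: Option 1 0, Option 2 6, Option 3 5, Option 4 5, Option 5 8, Option 6 11. Option 6 and Option 5 advance.
Runoff: Option 6 is ranked above Option 5 on 16 ballots, Option 5 above Option 6 on 19.

Option 5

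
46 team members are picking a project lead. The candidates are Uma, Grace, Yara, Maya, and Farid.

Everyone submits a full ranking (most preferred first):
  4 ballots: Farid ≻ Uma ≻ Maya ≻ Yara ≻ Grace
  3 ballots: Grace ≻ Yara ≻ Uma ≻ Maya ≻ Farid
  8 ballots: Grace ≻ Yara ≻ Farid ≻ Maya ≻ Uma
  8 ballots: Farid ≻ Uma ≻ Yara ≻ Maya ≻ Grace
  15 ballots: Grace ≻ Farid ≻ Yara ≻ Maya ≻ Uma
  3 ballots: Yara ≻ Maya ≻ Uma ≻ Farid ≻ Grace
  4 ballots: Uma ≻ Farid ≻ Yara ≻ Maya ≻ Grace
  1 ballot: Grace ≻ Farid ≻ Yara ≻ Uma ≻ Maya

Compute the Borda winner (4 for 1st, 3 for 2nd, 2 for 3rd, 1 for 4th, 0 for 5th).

Uma: 4×3 + 3×2 + 8×0 + 8×3 + 15×0 + 3×2 + 4×4 + 1×1 = 65
Grace: 4×0 + 3×4 + 8×4 + 8×0 + 15×4 + 3×0 + 4×0 + 1×4 = 108
Yara: 4×1 + 3×3 + 8×3 + 8×2 + 15×2 + 3×4 + 4×2 + 1×2 = 105
Maya: 4×2 + 3×1 + 8×1 + 8×1 + 15×1 + 3×3 + 4×1 + 1×0 = 55
Farid: 4×4 + 3×0 + 8×2 + 8×4 + 15×3 + 3×1 + 4×3 + 1×3 = 127

Farid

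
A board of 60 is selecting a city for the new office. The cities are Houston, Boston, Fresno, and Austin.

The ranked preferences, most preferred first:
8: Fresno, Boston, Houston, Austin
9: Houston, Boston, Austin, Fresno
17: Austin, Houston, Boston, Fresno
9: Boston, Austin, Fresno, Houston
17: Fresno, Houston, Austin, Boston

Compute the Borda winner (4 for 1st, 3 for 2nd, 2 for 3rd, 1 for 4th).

Houston

Houston: 8×2 + 9×4 + 17×3 + 9×1 + 17×3 = 163
Boston: 8×3 + 9×3 + 17×2 + 9×4 + 17×1 = 138
Fresno: 8×4 + 9×1 + 17×1 + 9×2 + 17×4 = 144
Austin: 8×1 + 9×2 + 17×4 + 9×3 + 17×2 = 155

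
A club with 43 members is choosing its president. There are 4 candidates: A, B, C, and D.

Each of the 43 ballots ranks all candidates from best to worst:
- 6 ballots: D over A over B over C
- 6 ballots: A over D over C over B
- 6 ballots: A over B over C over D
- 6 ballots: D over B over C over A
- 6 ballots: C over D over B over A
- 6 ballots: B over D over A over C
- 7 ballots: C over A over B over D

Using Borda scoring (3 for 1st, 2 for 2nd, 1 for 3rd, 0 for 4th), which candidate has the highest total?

D

A: 6×2 + 6×3 + 6×3 + 6×0 + 6×0 + 6×1 + 7×2 = 68
B: 6×1 + 6×0 + 6×2 + 6×2 + 6×1 + 6×3 + 7×1 = 61
C: 6×0 + 6×1 + 6×1 + 6×1 + 6×3 + 6×0 + 7×3 = 57
D: 6×3 + 6×2 + 6×0 + 6×3 + 6×2 + 6×2 + 7×0 = 72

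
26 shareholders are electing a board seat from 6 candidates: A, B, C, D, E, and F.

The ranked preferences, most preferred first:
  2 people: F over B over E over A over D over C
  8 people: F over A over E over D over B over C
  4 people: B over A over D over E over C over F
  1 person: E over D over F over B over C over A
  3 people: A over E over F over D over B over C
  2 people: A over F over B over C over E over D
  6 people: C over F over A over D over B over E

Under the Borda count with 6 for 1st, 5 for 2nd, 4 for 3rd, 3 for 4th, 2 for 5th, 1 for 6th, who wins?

A: 2×3 + 8×5 + 4×5 + 1×1 + 3×6 + 2×6 + 6×4 = 121
B: 2×5 + 8×2 + 4×6 + 1×3 + 3×2 + 2×4 + 6×2 = 79
C: 2×1 + 8×1 + 4×2 + 1×2 + 3×1 + 2×3 + 6×6 = 65
D: 2×2 + 8×3 + 4×4 + 1×5 + 3×3 + 2×1 + 6×3 = 78
E: 2×4 + 8×4 + 4×3 + 1×6 + 3×5 + 2×2 + 6×1 = 83
F: 2×6 + 8×6 + 4×1 + 1×4 + 3×4 + 2×5 + 6×5 = 120

A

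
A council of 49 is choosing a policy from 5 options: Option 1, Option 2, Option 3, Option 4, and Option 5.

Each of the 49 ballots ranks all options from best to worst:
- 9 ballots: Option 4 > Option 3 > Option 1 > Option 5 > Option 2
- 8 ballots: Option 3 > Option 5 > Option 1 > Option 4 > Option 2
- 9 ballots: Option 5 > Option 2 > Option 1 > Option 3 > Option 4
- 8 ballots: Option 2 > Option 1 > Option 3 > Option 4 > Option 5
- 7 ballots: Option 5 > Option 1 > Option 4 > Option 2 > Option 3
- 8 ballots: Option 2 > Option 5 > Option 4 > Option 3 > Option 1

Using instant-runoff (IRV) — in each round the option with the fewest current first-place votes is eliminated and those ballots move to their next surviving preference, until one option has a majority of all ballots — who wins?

Option 5

Round 1: Option 1 0, Option 2 16, Option 3 8, Option 4 9, Option 5 16. Option 1 eliminated.
Round 2: Option 2 16, Option 3 8, Option 4 9, Option 5 16. Option 3 eliminated.
Round 3: Option 2 16, Option 4 9, Option 5 24. Option 4 eliminated.
Round 4: Option 2 16, Option 5 33. Option 5 has a majority (≥25).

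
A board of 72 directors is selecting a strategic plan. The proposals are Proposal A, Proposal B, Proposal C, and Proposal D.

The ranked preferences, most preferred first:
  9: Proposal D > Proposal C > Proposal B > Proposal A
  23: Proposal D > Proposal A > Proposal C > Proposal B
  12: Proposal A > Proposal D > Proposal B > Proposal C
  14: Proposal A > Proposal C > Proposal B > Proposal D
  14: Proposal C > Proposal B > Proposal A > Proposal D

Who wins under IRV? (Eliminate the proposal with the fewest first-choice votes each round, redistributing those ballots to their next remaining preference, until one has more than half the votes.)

Proposal A

Round 1: Proposal A 26, Proposal B 0, Proposal C 14, Proposal D 32. Proposal B eliminated.
Round 2: Proposal A 26, Proposal C 14, Proposal D 32. Proposal C eliminated.
Round 3: Proposal A 40, Proposal D 32. Proposal A has a majority (≥37).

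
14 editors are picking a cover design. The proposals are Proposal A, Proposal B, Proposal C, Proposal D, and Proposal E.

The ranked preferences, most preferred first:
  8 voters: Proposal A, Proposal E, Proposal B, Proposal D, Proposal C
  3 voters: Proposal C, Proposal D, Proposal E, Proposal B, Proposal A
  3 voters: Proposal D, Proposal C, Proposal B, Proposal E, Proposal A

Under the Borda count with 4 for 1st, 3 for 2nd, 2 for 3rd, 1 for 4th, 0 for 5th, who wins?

Proposal A: 8×4 + 3×0 + 3×0 = 32
Proposal B: 8×2 + 3×1 + 3×2 = 25
Proposal C: 8×0 + 3×4 + 3×3 = 21
Proposal D: 8×1 + 3×3 + 3×4 = 29
Proposal E: 8×3 + 3×2 + 3×1 = 33

Proposal E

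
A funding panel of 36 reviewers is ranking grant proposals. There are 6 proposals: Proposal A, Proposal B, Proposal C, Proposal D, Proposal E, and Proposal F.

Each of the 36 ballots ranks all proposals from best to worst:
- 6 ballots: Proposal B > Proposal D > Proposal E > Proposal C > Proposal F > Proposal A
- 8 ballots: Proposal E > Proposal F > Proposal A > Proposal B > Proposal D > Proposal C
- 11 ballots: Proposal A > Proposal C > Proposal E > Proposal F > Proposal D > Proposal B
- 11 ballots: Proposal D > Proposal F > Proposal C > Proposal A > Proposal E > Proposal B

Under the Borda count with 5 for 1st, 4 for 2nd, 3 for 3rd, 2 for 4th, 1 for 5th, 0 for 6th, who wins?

Proposal F

Proposal A: 6×0 + 8×3 + 11×5 + 11×2 = 101
Proposal B: 6×5 + 8×2 + 11×0 + 11×0 = 46
Proposal C: 6×2 + 8×0 + 11×4 + 11×3 = 89
Proposal D: 6×4 + 8×1 + 11×1 + 11×5 = 98
Proposal E: 6×3 + 8×5 + 11×3 + 11×1 = 102
Proposal F: 6×1 + 8×4 + 11×2 + 11×4 = 104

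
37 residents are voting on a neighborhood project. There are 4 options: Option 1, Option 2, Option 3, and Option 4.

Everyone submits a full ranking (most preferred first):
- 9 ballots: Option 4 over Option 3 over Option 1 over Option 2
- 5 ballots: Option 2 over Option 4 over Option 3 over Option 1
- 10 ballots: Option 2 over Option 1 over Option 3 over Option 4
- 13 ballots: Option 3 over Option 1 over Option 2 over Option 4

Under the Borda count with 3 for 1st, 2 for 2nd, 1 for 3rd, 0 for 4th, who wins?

Option 3

Option 1: 9×1 + 5×0 + 10×2 + 13×2 = 55
Option 2: 9×0 + 5×3 + 10×3 + 13×1 = 58
Option 3: 9×2 + 5×1 + 10×1 + 13×3 = 72
Option 4: 9×3 + 5×2 + 10×0 + 13×0 = 37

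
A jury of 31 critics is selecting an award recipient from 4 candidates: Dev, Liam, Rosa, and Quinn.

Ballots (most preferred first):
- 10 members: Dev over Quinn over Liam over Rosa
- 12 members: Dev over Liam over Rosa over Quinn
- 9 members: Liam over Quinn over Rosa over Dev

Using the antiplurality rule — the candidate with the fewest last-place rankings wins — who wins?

Last-place votes: Dev 9, Liam 0, Rosa 10, Quinn 12.

Liam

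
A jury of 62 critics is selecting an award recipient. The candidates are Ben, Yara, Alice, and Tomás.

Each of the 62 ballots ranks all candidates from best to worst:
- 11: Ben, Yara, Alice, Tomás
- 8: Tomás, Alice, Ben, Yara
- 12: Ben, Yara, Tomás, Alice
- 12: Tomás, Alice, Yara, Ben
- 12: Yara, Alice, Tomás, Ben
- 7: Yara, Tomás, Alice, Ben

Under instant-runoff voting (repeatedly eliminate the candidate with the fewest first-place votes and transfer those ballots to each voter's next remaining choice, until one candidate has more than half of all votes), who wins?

Round 1: Ben 23, Yara 19, Alice 0, Tomás 20. Alice eliminated.
Round 2: Ben 23, Yara 19, Tomás 20. Yara eliminated.
Round 3: Ben 23, Tomás 39. Tomás has a majority (≥32).

Tomás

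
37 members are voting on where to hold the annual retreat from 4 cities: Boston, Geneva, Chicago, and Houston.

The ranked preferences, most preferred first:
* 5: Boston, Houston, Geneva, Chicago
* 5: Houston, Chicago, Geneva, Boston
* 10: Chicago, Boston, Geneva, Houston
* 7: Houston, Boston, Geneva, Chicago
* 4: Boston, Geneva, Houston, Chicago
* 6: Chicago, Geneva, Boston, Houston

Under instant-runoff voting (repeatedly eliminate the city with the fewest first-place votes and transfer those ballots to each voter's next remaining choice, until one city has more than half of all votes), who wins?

Round 1: Boston 9, Geneva 0, Chicago 16, Houston 12. Geneva eliminated.
Round 2: Boston 9, Chicago 16, Houston 12. Boston eliminated.
Round 3: Chicago 16, Houston 21. Houston has a majority (≥19).

Houston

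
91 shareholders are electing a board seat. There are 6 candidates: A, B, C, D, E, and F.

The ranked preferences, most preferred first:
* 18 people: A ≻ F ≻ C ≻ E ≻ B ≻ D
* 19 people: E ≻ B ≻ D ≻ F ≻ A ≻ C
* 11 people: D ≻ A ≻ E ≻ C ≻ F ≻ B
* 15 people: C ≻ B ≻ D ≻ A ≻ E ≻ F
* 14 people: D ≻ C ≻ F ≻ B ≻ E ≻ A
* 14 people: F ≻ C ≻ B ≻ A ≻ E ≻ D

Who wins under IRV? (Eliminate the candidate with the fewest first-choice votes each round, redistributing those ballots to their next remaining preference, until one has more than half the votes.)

C

Round 1: A 18, B 0, C 15, D 25, E 19, F 14. B eliminated.
Round 2: A 18, C 15, D 25, E 19, F 14. F eliminated.
Round 3: A 18, C 29, D 25, E 19. A eliminated.
Round 4: C 47, D 25, E 19. C has a majority (≥46).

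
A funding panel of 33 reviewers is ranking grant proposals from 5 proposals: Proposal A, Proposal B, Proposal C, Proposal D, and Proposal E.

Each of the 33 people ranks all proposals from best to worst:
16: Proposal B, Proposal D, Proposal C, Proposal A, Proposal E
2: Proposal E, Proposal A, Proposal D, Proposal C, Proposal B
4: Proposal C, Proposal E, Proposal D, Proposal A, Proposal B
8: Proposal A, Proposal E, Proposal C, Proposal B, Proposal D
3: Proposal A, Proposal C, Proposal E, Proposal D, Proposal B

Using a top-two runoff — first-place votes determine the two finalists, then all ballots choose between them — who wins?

Round 1 first-place votes: Proposal A 11, Proposal B 16, Proposal C 4, Proposal D 0, Proposal E 2. Proposal B and Proposal A advance.
Runoff: Proposal B is ranked above Proposal A on 16 ballots, Proposal A above Proposal B on 17.

Proposal A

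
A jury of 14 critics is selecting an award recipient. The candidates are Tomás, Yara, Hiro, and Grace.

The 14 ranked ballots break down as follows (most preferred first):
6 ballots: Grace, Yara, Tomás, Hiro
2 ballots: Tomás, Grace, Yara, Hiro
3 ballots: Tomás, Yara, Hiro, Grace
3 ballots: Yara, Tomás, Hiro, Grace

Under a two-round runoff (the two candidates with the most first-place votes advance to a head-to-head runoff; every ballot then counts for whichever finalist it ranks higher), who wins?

Tomás

Round 1 first-place votes: Tomás 5, Yara 3, Hiro 0, Grace 6. Grace and Tomás advance.
Runoff: Grace is ranked above Tomás on 6 ballots, Tomás above Grace on 8.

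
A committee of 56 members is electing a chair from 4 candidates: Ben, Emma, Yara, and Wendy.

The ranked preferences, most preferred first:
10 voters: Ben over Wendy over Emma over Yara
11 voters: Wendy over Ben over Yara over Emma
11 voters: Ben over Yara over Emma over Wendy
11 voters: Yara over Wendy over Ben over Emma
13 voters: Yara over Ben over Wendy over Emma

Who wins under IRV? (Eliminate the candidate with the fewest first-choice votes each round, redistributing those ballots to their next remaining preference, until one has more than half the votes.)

Ben

Round 1: Ben 21, Emma 0, Yara 24, Wendy 11. Emma eliminated.
Round 2: Ben 21, Yara 24, Wendy 11. Wendy eliminated.
Round 3: Ben 32, Yara 24. Ben has a majority (≥29).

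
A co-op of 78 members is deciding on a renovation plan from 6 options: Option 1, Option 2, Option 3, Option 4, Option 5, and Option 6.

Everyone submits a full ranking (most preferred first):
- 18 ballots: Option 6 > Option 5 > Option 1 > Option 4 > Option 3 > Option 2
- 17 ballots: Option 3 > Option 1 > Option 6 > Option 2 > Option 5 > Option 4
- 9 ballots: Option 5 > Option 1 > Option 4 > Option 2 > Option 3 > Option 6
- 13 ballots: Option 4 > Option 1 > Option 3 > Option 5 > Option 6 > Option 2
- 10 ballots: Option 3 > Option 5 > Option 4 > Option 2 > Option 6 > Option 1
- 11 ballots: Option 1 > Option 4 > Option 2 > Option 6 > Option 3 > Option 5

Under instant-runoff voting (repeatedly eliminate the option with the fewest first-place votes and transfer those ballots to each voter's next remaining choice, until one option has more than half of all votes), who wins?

Option 1

Round 1: Option 1 11, Option 2 0, Option 3 27, Option 4 13, Option 5 9, Option 6 18. Option 2 eliminated.
Round 2: Option 1 11, Option 3 27, Option 4 13, Option 5 9, Option 6 18. Option 5 eliminated.
Round 3: Option 1 20, Option 3 27, Option 4 13, Option 6 18. Option 4 eliminated.
Round 4: Option 1 33, Option 3 27, Option 6 18. Option 6 eliminated.
Round 5: Option 1 51, Option 3 27. Option 1 has a majority (≥40).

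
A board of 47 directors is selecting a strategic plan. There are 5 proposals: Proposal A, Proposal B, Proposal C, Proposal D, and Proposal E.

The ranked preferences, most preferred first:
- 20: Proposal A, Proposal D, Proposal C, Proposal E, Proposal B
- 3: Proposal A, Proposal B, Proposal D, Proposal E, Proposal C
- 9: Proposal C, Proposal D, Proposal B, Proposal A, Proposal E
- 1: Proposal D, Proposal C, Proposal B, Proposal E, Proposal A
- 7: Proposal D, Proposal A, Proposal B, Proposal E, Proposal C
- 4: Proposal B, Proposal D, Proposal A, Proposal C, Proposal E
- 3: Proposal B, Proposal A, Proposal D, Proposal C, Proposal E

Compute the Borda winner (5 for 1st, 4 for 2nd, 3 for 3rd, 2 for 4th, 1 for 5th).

Proposal D

Proposal A: 20×5 + 3×5 + 9×2 + 1×1 + 7×4 + 4×3 + 3×4 = 186
Proposal B: 20×1 + 3×4 + 9×3 + 1×3 + 7×3 + 4×5 + 3×5 = 118
Proposal C: 20×3 + 3×1 + 9×5 + 1×4 + 7×1 + 4×2 + 3×2 = 133
Proposal D: 20×4 + 3×3 + 9×4 + 1×5 + 7×5 + 4×4 + 3×3 = 190
Proposal E: 20×2 + 3×2 + 9×1 + 1×2 + 7×2 + 4×1 + 3×1 = 78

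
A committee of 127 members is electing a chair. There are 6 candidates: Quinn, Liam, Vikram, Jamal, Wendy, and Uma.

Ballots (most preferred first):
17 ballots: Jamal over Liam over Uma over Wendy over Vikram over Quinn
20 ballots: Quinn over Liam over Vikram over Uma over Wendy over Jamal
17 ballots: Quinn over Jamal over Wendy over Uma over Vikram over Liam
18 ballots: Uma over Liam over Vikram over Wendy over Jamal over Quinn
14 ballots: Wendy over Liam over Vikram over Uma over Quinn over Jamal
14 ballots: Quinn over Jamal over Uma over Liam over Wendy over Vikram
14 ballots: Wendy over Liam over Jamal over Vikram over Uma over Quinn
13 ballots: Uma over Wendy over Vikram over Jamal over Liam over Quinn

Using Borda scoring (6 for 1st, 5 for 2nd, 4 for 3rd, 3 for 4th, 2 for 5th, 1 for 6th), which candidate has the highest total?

Liam

Quinn: 17×1 + 20×6 + 17×6 + 18×1 + 14×2 + 14×6 + 14×1 + 13×1 = 396
Liam: 17×5 + 20×5 + 17×1 + 18×5 + 14×5 + 14×3 + 14×5 + 13×2 = 500
Vikram: 17×2 + 20×4 + 17×2 + 18×4 + 14×4 + 14×1 + 14×3 + 13×4 = 384
Jamal: 17×6 + 20×1 + 17×5 + 18×2 + 14×1 + 14×5 + 14×4 + 13×3 = 422
Wendy: 17×3 + 20×2 + 17×4 + 18×3 + 14×6 + 14×2 + 14×6 + 13×5 = 474
Uma: 17×4 + 20×3 + 17×3 + 18×6 + 14×3 + 14×4 + 14×2 + 13×6 = 491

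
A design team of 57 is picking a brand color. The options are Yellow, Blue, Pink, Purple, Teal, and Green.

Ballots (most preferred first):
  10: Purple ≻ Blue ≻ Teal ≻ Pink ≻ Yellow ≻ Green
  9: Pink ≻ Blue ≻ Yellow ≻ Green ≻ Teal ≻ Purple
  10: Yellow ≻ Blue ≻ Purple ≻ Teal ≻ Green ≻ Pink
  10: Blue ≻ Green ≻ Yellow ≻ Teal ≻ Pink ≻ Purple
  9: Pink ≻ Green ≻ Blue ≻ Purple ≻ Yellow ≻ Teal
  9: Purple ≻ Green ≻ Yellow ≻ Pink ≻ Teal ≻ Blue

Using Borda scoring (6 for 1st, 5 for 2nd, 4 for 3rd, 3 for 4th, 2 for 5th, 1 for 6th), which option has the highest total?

Yellow: 10×2 + 9×4 + 10×6 + 10×4 + 9×2 + 9×4 = 210
Blue: 10×5 + 9×5 + 10×5 + 10×6 + 9×4 + 9×1 = 250
Pink: 10×3 + 9×6 + 10×1 + 10×2 + 9×6 + 9×3 = 195
Purple: 10×6 + 9×1 + 10×4 + 10×1 + 9×3 + 9×6 = 200
Teal: 10×4 + 9×2 + 10×3 + 10×3 + 9×1 + 9×2 = 145
Green: 10×1 + 9×3 + 10×2 + 10×5 + 9×5 + 9×5 = 197

Blue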